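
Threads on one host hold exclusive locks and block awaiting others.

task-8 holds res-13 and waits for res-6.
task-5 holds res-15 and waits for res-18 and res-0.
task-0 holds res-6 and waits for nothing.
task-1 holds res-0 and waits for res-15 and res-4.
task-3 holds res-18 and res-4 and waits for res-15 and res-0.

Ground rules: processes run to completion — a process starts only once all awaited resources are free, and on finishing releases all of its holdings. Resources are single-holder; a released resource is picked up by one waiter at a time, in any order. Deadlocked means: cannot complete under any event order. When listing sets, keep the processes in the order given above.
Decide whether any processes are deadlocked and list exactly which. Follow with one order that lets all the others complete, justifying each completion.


The deadlocked set is task-5, task-1 and task-3.
Key observation: the loop task-5 -> task-1 -> task-5 blocks itself forever; task-3 is caught in further circular waits.
One completion order for the rest: task-0, task-8.
Walking it through:
  task-0 waits on nothing -> runs at once and releases res-6
  run task-8 (all its waits — res-6 — are resolved); releases res-13


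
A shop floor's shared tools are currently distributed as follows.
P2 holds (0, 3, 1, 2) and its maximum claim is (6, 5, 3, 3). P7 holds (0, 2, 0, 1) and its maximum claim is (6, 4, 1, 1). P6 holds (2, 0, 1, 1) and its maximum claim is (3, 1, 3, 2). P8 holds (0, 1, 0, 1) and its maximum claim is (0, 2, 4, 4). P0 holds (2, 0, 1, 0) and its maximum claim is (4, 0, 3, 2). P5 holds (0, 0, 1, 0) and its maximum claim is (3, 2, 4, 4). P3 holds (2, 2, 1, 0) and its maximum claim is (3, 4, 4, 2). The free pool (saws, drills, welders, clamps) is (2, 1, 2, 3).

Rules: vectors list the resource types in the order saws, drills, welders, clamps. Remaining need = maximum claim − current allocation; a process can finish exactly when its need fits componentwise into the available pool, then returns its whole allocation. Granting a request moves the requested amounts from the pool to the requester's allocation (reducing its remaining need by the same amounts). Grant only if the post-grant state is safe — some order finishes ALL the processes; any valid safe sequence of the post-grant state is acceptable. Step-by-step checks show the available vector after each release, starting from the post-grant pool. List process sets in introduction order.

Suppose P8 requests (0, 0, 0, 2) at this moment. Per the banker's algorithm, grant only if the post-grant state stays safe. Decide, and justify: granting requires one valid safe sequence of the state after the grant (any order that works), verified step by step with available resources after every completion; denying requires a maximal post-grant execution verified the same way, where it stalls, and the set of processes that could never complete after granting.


GRANT: granting preserves safety; a valid post-grant sequence is P6, P0, P8, P7, P5, P2, P3.
Key observation: the grant leaves (2, 1, 2, 1) free — enough for P6, whose release restarts the cascade.
Verifying the post-grant state step by step:
  pool = (2, 1, 2, 1)
  P6: need (1, 1, 2, 1) fits (2, 1, 2, 1); releases (2, 0, 1, 1), pool now (4, 1, 3, 2)
  P0: need (2, 0, 2, 2) fits (4, 1, 3, 2); releases (2, 0, 1, 0), pool now (6, 1, 4, 2)
  P8: need (0, 1, 4, 1) fits (6, 1, 4, 2); releases (0, 1, 0, 3), pool now (6, 2, 4, 5)
  P7: need (6, 2, 1, 0) fits (6, 2, 4, 5); releases (0, 2, 0, 1), pool now (6, 4, 4, 6)
  P5: need (3, 2, 3, 4) fits (6, 4, 4, 6); releases (0, 0, 1, 0), pool now (6, 4, 5, 6)
  P2: need (6, 2, 2, 1) fits (6, 4, 5, 6); releases (0, 3, 1, 2), pool now (6, 7, 6, 8)
  P3: need (1, 2, 3, 2) fits (6, 7, 6, 8); releases (2, 2, 1, 0), pool now (8, 9, 7, 8)


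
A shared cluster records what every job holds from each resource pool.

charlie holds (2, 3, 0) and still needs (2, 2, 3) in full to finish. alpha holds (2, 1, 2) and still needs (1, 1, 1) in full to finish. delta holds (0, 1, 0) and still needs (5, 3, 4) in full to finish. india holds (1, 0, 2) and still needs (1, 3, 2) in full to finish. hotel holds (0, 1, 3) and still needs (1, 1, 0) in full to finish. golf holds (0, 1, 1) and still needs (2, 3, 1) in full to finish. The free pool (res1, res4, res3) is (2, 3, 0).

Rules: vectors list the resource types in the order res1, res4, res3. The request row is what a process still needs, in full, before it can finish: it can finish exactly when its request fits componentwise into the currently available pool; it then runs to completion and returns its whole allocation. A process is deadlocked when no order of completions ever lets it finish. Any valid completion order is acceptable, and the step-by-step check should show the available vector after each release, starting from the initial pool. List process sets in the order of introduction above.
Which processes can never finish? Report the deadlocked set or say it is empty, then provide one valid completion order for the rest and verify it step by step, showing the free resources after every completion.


The deadlocked set is empty.
Key observation: hotel leads a chain of completions in which each release enables another process.
The rest can finish in the order hotel, golf, alpha, charlie, india, delta. Walking it through:
  pool = (2, 3, 0)
  hotel: need (1, 1, 0) fits (2, 3, 0); releases (0, 1, 3), pool now (2, 4, 3)
  golf: need (2, 3, 1) fits (2, 4, 3); releases (0, 1, 1), pool now (2, 5, 4)
  alpha: need (1, 1, 1) fits (2, 5, 4); releases (2, 1, 2), pool now (4, 6, 6)
  charlie: need (2, 2, 3) fits (4, 6, 6); releases (2, 3, 0), pool now (6, 9, 6)
  india: need (1, 3, 2) fits (6, 9, 6); releases (1, 0, 2), pool now (7, 9, 8)
  delta: need (5, 3, 4) fits (7, 9, 8); releases (0, 1, 0), pool now (7, 10, 8)


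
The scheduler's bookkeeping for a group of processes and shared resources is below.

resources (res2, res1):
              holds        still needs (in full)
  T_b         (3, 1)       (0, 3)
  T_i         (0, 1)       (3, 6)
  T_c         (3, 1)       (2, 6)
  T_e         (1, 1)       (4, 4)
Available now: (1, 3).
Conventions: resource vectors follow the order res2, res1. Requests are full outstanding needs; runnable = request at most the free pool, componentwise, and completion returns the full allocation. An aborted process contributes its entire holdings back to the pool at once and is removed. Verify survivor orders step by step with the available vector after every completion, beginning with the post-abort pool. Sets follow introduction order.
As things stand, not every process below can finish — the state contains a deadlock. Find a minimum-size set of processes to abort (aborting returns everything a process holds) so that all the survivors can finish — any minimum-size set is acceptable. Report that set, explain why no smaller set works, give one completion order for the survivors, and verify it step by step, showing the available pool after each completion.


Abort T_c.
Key observation: aborting T_c returns (3, 1), and T_i — hopeless before — runs at step 3 with the returned capacity in the pool.
No smaller set exists: with zero aborts the deadlock remains.
The survivors complete as T_b, T_e, T_i. Check, step by step (starting from the post-abort pool):
  pool = (4, 4)
  T_b needs (0, 3) <= (4, 4) -> finishes; pool += (3, 1) = (7, 5)
  T_e needs (4, 4) <= (7, 5) -> finishes; pool += (1, 1) = (8, 6)
  T_i needs (3, 6) <= (8, 6) -> finishes; pool += (0, 1) = (8, 7)


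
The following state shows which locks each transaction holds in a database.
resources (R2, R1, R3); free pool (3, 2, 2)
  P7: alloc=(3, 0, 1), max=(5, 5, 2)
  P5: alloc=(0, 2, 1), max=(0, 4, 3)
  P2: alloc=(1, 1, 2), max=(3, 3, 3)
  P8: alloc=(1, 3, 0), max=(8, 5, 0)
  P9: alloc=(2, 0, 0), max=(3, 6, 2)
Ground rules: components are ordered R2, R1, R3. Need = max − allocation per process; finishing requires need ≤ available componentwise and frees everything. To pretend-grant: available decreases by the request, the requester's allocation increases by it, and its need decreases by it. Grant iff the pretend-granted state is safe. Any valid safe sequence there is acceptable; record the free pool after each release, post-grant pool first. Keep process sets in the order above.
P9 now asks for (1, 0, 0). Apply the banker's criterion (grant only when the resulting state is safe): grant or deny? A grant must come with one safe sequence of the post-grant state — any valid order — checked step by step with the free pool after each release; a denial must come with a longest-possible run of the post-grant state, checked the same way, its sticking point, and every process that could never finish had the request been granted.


DENY. Granting would leave the state unsafe.
Key observation: after P2, P5, P7 the pool peaks at (6, 5, 6), and each blocked process is short somewhere: P8 on R2; P9 on R1.
On the post-grant state, P2, P5, P7 is a maximal run — nothing extends it. Check, step by step:
  pool = (2, 2, 2)
  P2 needs (2, 2, 1) <= (2, 2, 2) -> finishes; pool += (1, 1, 2) = (3, 3, 4)
  P5 needs (0, 2, 2) <= (3, 3, 4) -> finishes; pool += (0, 2, 1) = (3, 5, 5)
  P7 needs (2, 5, 1) <= (3, 5, 5) -> finishes; pool += (3, 0, 1) = (6, 5, 6)
  blocked: P8 wants (7, 2, 0), pool (6, 5, 6) — not enough R2
  blocked: P9 wants (0, 6, 2), pool (6, 5, 6) — not enough R1
Post-grant, the permanently blocked set is P8 and P9.


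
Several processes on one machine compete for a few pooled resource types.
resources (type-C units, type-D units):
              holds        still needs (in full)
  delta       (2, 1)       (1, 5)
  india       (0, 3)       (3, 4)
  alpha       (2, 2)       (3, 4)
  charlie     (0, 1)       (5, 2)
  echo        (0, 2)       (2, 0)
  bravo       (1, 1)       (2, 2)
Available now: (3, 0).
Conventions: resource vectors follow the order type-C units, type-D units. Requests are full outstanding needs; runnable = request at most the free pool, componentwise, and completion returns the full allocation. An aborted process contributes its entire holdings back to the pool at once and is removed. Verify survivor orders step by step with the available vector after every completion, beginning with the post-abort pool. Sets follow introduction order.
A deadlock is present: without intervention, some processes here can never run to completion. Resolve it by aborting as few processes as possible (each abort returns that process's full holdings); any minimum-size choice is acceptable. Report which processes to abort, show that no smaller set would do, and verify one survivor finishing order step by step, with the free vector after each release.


Minimum abort set: india.
Key observation: alpha was stuck for good until india gave back (0, 3); in the order shown it finishes at step 2.
Why nothing smaller works: aborting no one leaves the state deadlocked as given.
One survivor order: bravo, alpha, delta, echo, charlie. Check, step by step (post-abort pool first):
  pool = (3, 3)
  bravo: need (2, 2) fits (3, 3); releases (1, 1), pool now (4, 4)
  alpha: need (3, 4) fits (4, 4); releases (2, 2), pool now (6, 6)
  delta: need (1, 5) fits (6, 6); releases (2, 1), pool now (8, 7)
  echo: need (2, 0) fits (8, 7); releases (0, 2), pool now (8, 9)
  charlie: need (5, 2) fits (8, 9); releases (0, 1), pool now (8, 10)


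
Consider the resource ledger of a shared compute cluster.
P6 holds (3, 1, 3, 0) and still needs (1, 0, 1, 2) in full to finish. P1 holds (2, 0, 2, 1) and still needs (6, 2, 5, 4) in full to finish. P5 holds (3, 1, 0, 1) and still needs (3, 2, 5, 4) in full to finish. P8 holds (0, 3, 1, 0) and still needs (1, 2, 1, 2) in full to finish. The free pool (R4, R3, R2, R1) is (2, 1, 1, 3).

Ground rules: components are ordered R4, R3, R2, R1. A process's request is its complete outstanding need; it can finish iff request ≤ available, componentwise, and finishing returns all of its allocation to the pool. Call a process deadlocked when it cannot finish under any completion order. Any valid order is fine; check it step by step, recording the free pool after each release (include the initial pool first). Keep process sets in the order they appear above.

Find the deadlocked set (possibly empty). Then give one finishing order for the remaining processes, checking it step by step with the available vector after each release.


Deadlocked set: P1 and P5.
Key observation: the wall is R1: completing P6, P8 brings the pool only to (5, 5, 5, 3), and all the rest need more.
A valid finishing order for the others: P6, P8. Verifying each step:
  pool = (2, 1, 1, 3)
  P6: need (1, 0, 1, 2) fits (2, 1, 1, 3); releases (3, 1, 3, 0), pool now (5, 2, 4, 3)
  P8: need (1, 2, 1, 2) fits (5, 2, 4, 3); releases (0, 3, 1, 0), pool now (5, 5, 5, 3)
The blocked processes can never fit:
  P1 cannot run: need (6, 2, 5, 4) vs free (5, 5, 5, 3) (insufficient R4 and R1)
  P5 cannot run: need (3, 2, 5, 4) vs free (5, 5, 5, 3) (insufficient R1)


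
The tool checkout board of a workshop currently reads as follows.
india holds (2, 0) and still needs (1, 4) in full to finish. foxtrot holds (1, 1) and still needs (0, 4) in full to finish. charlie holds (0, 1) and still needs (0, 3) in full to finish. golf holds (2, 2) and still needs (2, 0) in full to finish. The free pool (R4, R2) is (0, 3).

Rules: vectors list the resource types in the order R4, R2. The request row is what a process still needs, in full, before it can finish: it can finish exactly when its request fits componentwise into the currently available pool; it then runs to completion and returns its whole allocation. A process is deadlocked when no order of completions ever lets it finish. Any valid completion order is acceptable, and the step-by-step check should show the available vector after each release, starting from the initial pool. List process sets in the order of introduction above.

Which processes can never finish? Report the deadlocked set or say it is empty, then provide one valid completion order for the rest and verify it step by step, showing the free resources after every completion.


No process is deadlocked.
Key observation: the pool covers charlie at once, and every later process fits after earlier releases.
The rest can finish in the order charlie, foxtrot, india, golf. Walking it through:
  pool = (0, 3)
  charlie: need (0, 3) fits (0, 3); releases (0, 1), pool now (0, 4)
  foxtrot: need (0, 4) fits (0, 4); releases (1, 1), pool now (1, 5)
  india: need (1, 4) fits (1, 5); releases (2, 0), pool now (3, 5)
  golf: need (2, 0) fits (3, 5); releases (2, 2), pool now (5, 7)


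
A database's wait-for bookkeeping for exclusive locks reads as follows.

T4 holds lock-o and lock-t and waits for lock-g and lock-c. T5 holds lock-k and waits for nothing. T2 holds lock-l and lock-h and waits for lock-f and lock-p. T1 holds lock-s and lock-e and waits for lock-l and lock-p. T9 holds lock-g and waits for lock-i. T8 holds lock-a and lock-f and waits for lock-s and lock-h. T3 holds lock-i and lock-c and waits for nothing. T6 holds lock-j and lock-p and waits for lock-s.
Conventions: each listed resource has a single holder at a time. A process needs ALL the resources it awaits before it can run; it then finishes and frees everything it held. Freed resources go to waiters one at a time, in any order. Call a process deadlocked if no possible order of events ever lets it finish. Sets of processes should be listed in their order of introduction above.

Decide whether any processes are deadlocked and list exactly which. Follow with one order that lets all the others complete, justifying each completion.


Deadlocked set: T2, T1, T8 and T6.
Key observation: the wait chain closes on itself along T2 -> T8 -> T2; T1 and T6 are caught in further circular waits.
The rest can finish in the order T3, T9, T5, T4.
Verifying each step:
  T3 waits on nothing -> runs at once and releases lock-i and lock-c
  T9 waits on lock-i — all released -> runs and releases lock-g
  T5 waits on nothing -> runs at once and releases lock-k
  T4 waits on lock-g and lock-c — all released -> runs and releases lock-o and lock-t


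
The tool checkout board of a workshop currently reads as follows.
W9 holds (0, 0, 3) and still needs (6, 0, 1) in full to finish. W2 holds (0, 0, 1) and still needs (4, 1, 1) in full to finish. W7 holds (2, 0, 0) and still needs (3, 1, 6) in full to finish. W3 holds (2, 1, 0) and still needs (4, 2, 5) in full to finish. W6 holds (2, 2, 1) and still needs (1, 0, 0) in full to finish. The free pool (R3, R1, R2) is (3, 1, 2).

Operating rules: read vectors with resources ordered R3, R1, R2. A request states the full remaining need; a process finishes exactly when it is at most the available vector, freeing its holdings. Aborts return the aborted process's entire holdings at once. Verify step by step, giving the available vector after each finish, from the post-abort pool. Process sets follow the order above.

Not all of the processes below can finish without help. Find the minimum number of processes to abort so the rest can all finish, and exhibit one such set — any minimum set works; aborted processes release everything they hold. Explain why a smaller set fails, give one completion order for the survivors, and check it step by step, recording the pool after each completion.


Minimum abort set: W3.
Key observation: before aborting W3, W9 was permanently blocked — no order could ever run it; afterwards it completes at step 2.
Minimality: the empty abort set fails — the state is deadlocked as it stands.
One survivor order: W6, W9, W7, W2. Walking it through (post-abort pool first):
  pool = (5, 2, 2)
  W6 needs (1, 0, 0) <= (5, 2, 2) -> finishes; pool += (2, 2, 1) = (7, 4, 3)
  W9 needs (6, 0, 1) <= (7, 4, 3) -> finishes; pool += (0, 0, 3) = (7, 4, 6)
  W7 needs (3, 1, 6) <= (7, 4, 6) -> finishes; pool += (2, 0, 0) = (9, 4, 6)
  W2 needs (4, 1, 1) <= (9, 4, 6) -> finishes; pool += (0, 0, 1) = (9, 4, 7)


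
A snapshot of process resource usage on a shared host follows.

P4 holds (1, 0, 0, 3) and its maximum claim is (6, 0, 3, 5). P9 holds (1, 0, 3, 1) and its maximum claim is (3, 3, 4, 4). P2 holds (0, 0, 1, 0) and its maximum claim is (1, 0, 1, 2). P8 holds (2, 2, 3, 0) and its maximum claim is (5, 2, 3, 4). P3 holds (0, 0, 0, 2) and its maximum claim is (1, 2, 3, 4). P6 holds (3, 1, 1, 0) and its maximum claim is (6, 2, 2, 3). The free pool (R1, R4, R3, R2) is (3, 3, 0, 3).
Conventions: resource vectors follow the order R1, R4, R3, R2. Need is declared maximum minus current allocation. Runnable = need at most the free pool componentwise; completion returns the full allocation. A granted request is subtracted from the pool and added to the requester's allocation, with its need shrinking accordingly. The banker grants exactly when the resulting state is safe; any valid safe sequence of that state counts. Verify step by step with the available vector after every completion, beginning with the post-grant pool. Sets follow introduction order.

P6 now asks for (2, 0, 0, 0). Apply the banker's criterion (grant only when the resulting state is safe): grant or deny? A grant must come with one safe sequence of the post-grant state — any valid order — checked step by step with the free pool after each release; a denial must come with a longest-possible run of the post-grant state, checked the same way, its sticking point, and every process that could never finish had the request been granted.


GRANT: granting preserves safety; a valid post-grant sequence is P2, P6, P9, P8, P4, P3.
Key observation: (1, 3, 0, 3) free after granting still covers P2 first, and each release covers the next.
Step-by-step check of the post-grant state:
  pool = (1, 3, 0, 3)
  P2 needs (1, 0, 0, 2) <= (1, 3, 0, 3) -> finishes; pool += (0, 0, 1, 0) = (1, 3, 1, 3)
  P6 needs (1, 1, 1, 3) <= (1, 3, 1, 3) -> finishes; pool += (5, 1, 1, 0) = (6, 4, 2, 3)
  P9 needs (2, 3, 1, 3) <= (6, 4, 2, 3) -> finishes; pool += (1, 0, 3, 1) = (7, 4, 5, 4)
  P8 needs (3, 0, 0, 4) <= (7, 4, 5, 4) -> finishes; pool += (2, 2, 3, 0) = (9, 6, 8, 4)
  P4 needs (5, 0, 3, 2) <= (9, 6, 8, 4) -> finishes; pool += (1, 0, 0, 3) = (10, 6, 8, 7)
  P3 needs (1, 2, 3, 2) <= (10, 6, 8, 7) -> finishes; pool += (0, 0, 0, 2) = (10, 6, 8, 9)


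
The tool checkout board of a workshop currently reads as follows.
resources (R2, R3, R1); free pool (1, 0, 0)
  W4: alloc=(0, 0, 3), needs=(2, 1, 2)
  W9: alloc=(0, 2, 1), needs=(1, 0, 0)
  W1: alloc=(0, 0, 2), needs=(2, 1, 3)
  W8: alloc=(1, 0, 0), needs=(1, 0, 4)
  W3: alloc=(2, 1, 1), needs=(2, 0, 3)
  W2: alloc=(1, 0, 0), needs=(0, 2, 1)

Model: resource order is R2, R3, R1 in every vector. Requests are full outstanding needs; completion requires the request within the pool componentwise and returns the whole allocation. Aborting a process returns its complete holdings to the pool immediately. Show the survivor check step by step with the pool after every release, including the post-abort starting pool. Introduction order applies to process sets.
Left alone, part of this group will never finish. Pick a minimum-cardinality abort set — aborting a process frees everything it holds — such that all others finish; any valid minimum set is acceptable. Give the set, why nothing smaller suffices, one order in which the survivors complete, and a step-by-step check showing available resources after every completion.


The answer: abort W4.
Key observation: before aborting W4, W3 was permanently blocked — no order could ever run it; afterwards it completes at step 3.
Minimality: the empty abort set fails — the state is deadlocked as it stands.
The survivors complete as W9, W2, W3, W8, W1. Step-by-step check (starting from the post-abort pool):
  pool = (1, 0, 3)
  W9 needs (1, 0, 0) <= (1, 0, 3) -> finishes; pool += (0, 2, 1) = (1, 2, 4)
  W2 needs (0, 2, 1) <= (1, 2, 4) -> finishes; pool += (1, 0, 0) = (2, 2, 4)
  W3 needs (2, 0, 3) <= (2, 2, 4) -> finishes; pool += (2, 1, 1) = (4, 3, 5)
  W8 needs (1, 0, 4) <= (4, 3, 5) -> finishes; pool += (1, 0, 0) = (5, 3, 5)
  W1 needs (2, 1, 3) <= (5, 3, 5) -> finishes; pool += (0, 0, 2) = (5, 3, 7)


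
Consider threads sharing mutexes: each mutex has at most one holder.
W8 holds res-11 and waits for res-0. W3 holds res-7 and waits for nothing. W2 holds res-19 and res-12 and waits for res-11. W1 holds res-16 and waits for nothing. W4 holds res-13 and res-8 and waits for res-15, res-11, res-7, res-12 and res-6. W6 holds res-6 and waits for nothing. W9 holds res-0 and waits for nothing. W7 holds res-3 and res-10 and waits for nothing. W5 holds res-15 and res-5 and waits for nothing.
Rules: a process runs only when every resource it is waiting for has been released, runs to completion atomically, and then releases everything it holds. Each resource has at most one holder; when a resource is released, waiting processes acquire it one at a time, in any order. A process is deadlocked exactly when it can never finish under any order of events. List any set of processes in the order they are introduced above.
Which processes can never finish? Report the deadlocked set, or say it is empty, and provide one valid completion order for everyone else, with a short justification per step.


Nothing here is deadlocked.
Key observation: there is no circular wait here — follow any chain and it reaches a process that is free to run now.
One completion order for the rest: W7, W3, W5, W9, W8, W6, W2, W4, W1.
Walking it through:
  run W7 (it waits on nothing); releases res-3 and res-10
  run W3 (it waits on nothing); releases res-7
  run W5 (it waits on nothing); releases res-15 and res-5
  run W9 (it waits on nothing); releases res-0
  W8 waits on res-0 — all released -> runs and releases res-11
  run W6 (it waits on nothing); releases res-6
  W2 waits on res-11 — all released -> runs and releases res-19 and res-12
  W4 waits on res-15, res-11, res-7, res-12 and res-6 — all released -> runs and releases res-13 and res-8
  run W1 (it waits on nothing); releases res-16


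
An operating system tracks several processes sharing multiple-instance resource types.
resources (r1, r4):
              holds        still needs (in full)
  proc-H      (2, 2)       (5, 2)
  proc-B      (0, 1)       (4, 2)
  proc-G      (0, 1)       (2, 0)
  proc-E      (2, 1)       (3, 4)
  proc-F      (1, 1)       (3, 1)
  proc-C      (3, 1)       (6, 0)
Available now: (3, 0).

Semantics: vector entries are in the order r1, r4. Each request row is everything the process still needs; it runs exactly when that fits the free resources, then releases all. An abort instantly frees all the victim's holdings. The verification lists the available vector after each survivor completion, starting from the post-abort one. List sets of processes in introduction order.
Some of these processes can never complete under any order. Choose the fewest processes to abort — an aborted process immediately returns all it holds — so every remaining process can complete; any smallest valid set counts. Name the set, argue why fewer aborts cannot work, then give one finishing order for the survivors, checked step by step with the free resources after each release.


Abort proc-H.
Key observation: proc-C had no path to completion before; after the abort of proc-H ((2, 2) returned), step 4 is where it fits.
No smaller set exists: with zero aborts the deadlock remains.
One survivor order: proc-B, proc-F, proc-G, proc-C, proc-E. Step-by-step check (post-abort pool first):
  pool = (5, 2)
  proc-B: need (4, 2) fits (5, 2); releases (0, 1), pool now (5, 3)
  proc-F: need (3, 1) fits (5, 3); releases (1, 1), pool now (6, 4)
  proc-G: need (2, 0) fits (6, 4); releases (0, 1), pool now (6, 5)
  proc-C: need (6, 0) fits (6, 5); releases (3, 1), pool now (9, 6)
  proc-E: need (3, 4) fits (9, 6); releases (2, 1), pool now (11, 7)


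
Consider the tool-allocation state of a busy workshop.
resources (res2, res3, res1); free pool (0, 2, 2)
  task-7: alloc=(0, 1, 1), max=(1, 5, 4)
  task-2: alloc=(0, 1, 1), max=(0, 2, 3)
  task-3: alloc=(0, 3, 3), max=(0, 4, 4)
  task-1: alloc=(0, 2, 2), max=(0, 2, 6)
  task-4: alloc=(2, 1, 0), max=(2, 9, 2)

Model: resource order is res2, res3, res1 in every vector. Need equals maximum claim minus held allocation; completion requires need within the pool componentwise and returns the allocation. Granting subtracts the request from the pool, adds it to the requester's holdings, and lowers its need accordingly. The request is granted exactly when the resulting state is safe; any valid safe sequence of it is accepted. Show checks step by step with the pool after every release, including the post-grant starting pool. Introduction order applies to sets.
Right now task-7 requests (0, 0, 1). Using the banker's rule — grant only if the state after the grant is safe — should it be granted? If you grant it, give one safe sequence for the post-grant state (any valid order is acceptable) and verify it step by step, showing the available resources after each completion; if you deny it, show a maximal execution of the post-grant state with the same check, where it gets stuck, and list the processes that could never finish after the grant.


GRANT: granting preserves safety; a valid post-grant sequence is task-3, task-1, task-2, task-4, task-7.
Key observation: the grant leaves (0, 2, 1) free — enough for task-3, whose release restarts the cascade.
Check on the post-grant state, step by step:
  pool = (0, 2, 1)
  task-3: need (0, 1, 1) fits (0, 2, 1); releases (0, 3, 3), pool now (0, 5, 4)
  task-1: need (0, 0, 4) fits (0, 5, 4); releases (0, 2, 2), pool now (0, 7, 6)
  task-2: need (0, 1, 2) fits (0, 7, 6); releases (0, 1, 1), pool now (0, 8, 7)
  task-4: need (0, 8, 2) fits (0, 8, 7); releases (2, 1, 0), pool now (2, 9, 7)
  task-7: need (1, 4, 2) fits (2, 9, 7); releases (0, 1, 2), pool now (2, 10, 9)


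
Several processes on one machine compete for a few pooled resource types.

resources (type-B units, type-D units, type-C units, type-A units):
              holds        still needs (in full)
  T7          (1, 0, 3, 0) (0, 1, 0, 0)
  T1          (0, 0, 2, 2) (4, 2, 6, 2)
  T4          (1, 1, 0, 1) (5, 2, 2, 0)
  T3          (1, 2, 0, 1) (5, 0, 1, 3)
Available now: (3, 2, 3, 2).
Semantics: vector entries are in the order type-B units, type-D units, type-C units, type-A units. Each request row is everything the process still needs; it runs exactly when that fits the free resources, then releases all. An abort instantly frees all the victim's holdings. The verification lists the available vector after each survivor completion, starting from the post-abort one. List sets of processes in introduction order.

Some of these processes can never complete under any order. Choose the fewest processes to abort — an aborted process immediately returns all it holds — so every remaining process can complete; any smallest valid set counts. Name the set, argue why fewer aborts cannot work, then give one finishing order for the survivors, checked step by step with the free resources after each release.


Abort T3.
Key observation: T4 had no path to completion before; after the abort of T3 ((1, 2, 0, 1) returned), step 2 is where it fits.
Why nothing smaller works: aborting no one leaves the state deadlocked as given.
One survivor order: T7, T4, T1. Step-by-step check (post-abort pool first):
  pool = (4, 4, 3, 3)
  T7 needs (0, 1, 0, 0) <= (4, 4, 3, 3) -> finishes; pool += (1, 0, 3, 0) = (5, 4, 6, 3)
  T4 needs (5, 2, 2, 0) <= (5, 4, 6, 3) -> finishes; pool += (1, 1, 0, 1) = (6, 5, 6, 4)
  T1 needs (4, 2, 6, 2) <= (6, 5, 6, 4) -> finishes; pool += (0, 0, 2, 2) = (6, 5, 8, 6)


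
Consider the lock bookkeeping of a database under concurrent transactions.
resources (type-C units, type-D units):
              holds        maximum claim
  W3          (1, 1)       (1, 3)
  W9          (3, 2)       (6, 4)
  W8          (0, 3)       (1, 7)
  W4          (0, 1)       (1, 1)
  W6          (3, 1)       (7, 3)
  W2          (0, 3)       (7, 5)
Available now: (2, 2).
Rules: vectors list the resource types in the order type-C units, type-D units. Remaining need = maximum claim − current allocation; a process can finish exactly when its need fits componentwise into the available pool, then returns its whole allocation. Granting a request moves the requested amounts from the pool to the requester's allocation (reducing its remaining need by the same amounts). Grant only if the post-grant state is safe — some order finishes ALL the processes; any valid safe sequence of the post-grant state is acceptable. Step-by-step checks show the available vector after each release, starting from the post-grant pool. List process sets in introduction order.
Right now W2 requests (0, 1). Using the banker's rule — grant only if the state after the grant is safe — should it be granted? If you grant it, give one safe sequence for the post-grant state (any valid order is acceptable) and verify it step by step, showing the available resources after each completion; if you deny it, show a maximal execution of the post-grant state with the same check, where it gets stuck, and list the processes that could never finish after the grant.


GRANT. The post-grant state is safe; one safe sequence: W4, W3, W9, W6, W2, W8.
Key observation: the transfer keeps a workable pool ((2, 1)); W4 starts the safe sequence.
Verifying the post-grant state step by step:
  pool = (2, 1)
  W4 needs (1, 0) <= (2, 1) -> finishes; pool += (0, 1) = (2, 2)
  W3 needs (0, 2) <= (2, 2) -> finishes; pool += (1, 1) = (3, 3)
  W9 needs (3, 2) <= (3, 3) -> finishes; pool += (3, 2) = (6, 5)
  W6 needs (4, 2) <= (6, 5) -> finishes; pool += (3, 1) = (9, 6)
  W2 needs (7, 1) <= (9, 6) -> finishes; pool += (0, 4) = (9, 10)
  W8 needs (1, 4) <= (9, 10) -> finishes; pool += (0, 3) = (9, 13)


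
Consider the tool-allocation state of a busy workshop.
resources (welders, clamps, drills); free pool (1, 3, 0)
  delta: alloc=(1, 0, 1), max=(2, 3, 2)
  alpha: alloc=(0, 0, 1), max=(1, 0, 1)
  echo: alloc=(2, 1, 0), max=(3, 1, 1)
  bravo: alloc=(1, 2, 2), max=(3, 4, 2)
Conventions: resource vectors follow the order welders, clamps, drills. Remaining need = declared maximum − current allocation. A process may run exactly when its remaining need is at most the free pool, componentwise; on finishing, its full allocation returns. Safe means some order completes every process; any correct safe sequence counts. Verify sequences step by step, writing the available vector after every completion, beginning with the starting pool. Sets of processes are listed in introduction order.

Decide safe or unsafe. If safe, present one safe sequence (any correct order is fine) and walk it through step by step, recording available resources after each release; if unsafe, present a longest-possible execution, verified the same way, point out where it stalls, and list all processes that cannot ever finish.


SAFE — a valid safe sequence is alpha, echo, delta, bravo.
Key observation: the first exact fit in this order is alpha — it needs (1, 0, 0) with (1, 3, 0) free, meeting a requested resource to the last unit.
Step-by-step check:
  pool = (1, 3, 0)
  run alpha (needs (1, 0, 0), free (1, 3, 0)); after release of (0, 0, 1) the pool is (1, 3, 1)
  run echo (needs (1, 0, 1), free (1, 3, 1)); after release of (2, 1, 0) the pool is (3, 4, 1)
  run delta (needs (1, 3, 1), free (3, 4, 1)); after release of (1, 0, 1) the pool is (4, 4, 2)
  run bravo (needs (2, 2, 0), free (4, 4, 2)); after release of (1, 2, 2) the pool is (5, 6, 4)


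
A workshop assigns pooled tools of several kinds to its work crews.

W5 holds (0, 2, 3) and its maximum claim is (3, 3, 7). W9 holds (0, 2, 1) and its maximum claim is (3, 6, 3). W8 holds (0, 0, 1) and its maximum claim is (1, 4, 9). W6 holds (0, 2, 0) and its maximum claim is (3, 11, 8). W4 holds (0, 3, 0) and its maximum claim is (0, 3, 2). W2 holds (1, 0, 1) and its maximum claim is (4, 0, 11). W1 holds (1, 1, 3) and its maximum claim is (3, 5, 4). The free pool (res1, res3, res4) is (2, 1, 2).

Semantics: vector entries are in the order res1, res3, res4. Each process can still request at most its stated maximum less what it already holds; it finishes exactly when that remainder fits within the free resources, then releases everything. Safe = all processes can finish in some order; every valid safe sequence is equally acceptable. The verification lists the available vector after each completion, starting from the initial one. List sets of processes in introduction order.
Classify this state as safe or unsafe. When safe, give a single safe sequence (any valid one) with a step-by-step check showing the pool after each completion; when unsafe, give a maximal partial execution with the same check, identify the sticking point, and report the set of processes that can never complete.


SAFE, for example via the order W4, W1, W5, W8, W9, W2, W6.
Key observation: W4 is the earliest step where a requested resource binds exactly: need (0, 0, 2), pool (2, 1, 2) at its turn.
Verifying each step:
  pool = (2, 1, 2)
  run W4 (needs (0, 0, 2), free (2, 1, 2)); after release of (0, 3, 0) the pool is (2, 4, 2)
  run W1 (needs (2, 4, 1), free (2, 4, 2)); after release of (1, 1, 3) the pool is (3, 5, 5)
  run W5 (needs (3, 1, 4), free (3, 5, 5)); after release of (0, 2, 3) the pool is (3, 7, 8)
  run W8 (needs (1, 4, 8), free (3, 7, 8)); after release of (0, 0, 1) the pool is (3, 7, 9)
  run W9 (needs (3, 4, 2), free (3, 7, 9)); after release of (0, 2, 1) the pool is (3, 9, 10)
  run W2 (needs (3, 0, 10), free (3, 9, 10)); after release of (1, 0, 1) the pool is (4, 9, 11)
  run W6 (needs (3, 9, 8), free (4, 9, 11)); after release of (0, 2, 0) the pool is (4, 11, 11)


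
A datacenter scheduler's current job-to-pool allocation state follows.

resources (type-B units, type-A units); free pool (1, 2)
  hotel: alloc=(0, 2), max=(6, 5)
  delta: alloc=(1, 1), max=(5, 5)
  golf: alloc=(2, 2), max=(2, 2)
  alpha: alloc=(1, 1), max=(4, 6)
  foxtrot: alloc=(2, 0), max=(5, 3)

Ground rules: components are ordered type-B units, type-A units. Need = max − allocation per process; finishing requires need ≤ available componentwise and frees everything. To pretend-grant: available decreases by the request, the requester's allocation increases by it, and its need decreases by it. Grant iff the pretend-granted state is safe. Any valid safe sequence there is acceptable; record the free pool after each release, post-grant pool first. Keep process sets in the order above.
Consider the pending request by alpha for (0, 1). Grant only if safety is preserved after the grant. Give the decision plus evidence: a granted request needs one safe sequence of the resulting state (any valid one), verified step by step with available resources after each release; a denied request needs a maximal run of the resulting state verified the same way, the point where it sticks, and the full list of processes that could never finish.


DENY — the pretend-granted state is unsafe.
Key observation: after golf, foxtrot the pool peaks at (5, 3), and each blocked process is short somewhere: hotel on type-B units; delta on type-A units; alpha on type-A units.
On the post-grant state, golf, foxtrot is a maximal run — nothing extends it. Step-by-step check:
  pool = (1, 1)
  run golf (needs (0, 0), free (1, 1)); after release of (2, 2) the pool is (3, 3)
  run foxtrot (needs (3, 3), free (3, 3)); after release of (2, 0) the pool is (5, 3)
  hotel still needs (6, 3) but only (5, 3) is free — short on type-B units
  delta still needs (4, 4) but only (5, 3) is free — short on type-A units
  alpha still needs (3, 4) but only (5, 3) is free — short on type-A units
Had the request been granted, hotel, delta and alpha could never finish.


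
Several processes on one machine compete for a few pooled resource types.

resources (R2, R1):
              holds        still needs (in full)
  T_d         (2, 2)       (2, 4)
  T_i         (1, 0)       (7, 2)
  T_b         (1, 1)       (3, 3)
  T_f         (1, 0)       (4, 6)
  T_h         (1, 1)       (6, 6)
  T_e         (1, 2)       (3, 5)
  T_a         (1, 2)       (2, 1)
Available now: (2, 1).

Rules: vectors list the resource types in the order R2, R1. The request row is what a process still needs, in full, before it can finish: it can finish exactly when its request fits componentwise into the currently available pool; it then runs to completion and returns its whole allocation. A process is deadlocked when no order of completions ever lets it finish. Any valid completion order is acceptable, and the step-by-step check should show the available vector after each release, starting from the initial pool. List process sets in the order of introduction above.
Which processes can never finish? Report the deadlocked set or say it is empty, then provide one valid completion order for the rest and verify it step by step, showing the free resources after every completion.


No process is deadlocked.
Key observation: the pool covers T_a at once, and every later process fits after earlier releases.
A valid finishing order for the others: T_a, T_b, T_d, T_e, T_i, T_h, T_f. Verifying each step:
  pool = (2, 1)
  run T_a (needs (2, 1), free (2, 1)); after release of (1, 2) the pool is (3, 3)
  run T_b (needs (3, 3), free (3, 3)); after release of (1, 1) the pool is (4, 4)
  run T_d (needs (2, 4), free (4, 4)); after release of (2, 2) the pool is (6, 6)
  run T_e (needs (3, 5), free (6, 6)); after release of (1, 2) the pool is (7, 8)
  run T_i (needs (7, 2), free (7, 8)); after release of (1, 0) the pool is (8, 8)
  run T_h (needs (6, 6), free (8, 8)); after release of (1, 1) the pool is (9, 9)
  run T_f (needs (4, 6), free (9, 9)); after release of (1, 0) the pool is (10, 9)


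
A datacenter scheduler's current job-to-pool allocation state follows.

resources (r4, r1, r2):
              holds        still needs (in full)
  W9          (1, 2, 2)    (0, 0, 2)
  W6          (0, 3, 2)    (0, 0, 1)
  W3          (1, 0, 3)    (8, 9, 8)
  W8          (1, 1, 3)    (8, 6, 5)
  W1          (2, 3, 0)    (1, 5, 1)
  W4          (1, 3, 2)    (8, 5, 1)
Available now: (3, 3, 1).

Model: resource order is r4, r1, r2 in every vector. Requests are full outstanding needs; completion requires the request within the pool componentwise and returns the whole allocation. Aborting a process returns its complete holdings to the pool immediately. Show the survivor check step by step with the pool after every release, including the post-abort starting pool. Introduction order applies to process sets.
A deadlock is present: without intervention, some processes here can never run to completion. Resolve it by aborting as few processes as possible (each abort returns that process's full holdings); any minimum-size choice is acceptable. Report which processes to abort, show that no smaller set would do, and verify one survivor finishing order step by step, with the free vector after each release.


Abort W8 and W4.
Key observation: W3 was stuck for good until W8 and W4 gave back (2, 4, 5); in the order shown it finishes at step 3.
Minimality, checking each single-abort alternative: W9 alone leaves W3 blocked (short on r4 and r2); W6 alone leaves W3 blocked (short on r4 and r2); W3 alone leaves W8 blocked (short on r4); W8 alone leaves W3 blocked (short on r4); W1 alone leaves W3 blocked (short on r4 and r2); W4 alone leaves W3 blocked (short on r4 and r2).
One survivor order: W9, W1, W3, W6. Check, step by step (post-abort pool first):
  pool = (5, 7, 6)
  run W9 (needs (0, 0, 2), free (5, 7, 6)); after release of (1, 2, 2) the pool is (6, 9, 8)
  run W1 (needs (1, 5, 1), free (6, 9, 8)); after release of (2, 3, 0) the pool is (8, 12, 8)
  run W3 (needs (8, 9, 8), free (8, 12, 8)); after release of (1, 0, 3) the pool is (9, 12, 11)
  run W6 (needs (0, 0, 1), free (9, 12, 11)); after release of (0, 3, 2) the pool is (9, 15, 13)
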